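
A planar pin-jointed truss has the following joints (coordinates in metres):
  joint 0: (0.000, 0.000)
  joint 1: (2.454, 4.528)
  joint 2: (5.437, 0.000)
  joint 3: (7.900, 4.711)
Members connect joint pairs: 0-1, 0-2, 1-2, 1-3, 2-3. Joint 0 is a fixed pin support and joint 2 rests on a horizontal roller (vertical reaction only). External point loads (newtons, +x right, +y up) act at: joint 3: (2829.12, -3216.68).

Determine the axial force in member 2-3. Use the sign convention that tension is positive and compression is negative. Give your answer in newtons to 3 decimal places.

-3803.879

N=4 nodes, M=5 members, R=3 reactions → 2N=8, M+R=8
member 0 (0-1): L=5.1502, (cx,cy)=(0.4765,0.8792)
member 1 (0-2): L=5.4370, (cx,cy)=(1.0000,0.0000)
member 2 (1-2): L=5.4223, (cx,cy)=(0.5501,-0.8351)
member 3 (1-3): L=5.4491, (cx,cy)=(0.9994,0.0336)
member 4 (2-3): L=5.3160, (cx,cy)=(0.4633,0.8862)
solve A·x = −loads:
  F[0-1] = +4445.6339 N (tension)
  F[0-2] = +710.8497 N (tension)
  F[1-2] = -4495.6996 N (compression)
  F[1-3] = +4594.1171 N (tension)
  F[2-3] = -3803.8789 N (compression)
  Rx@0 = -2829.1200 N
  Ry@0 = -3908.5281 N
  Ry@2 = +7125.2081 N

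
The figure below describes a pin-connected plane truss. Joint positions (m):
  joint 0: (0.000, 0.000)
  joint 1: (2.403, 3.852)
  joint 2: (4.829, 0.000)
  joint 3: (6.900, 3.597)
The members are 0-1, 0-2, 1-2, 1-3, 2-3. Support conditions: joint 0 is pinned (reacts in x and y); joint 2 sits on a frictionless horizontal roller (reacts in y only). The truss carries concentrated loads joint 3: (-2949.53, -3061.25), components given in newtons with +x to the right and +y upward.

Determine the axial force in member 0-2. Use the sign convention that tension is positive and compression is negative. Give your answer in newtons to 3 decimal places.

-2397.963

N=4 nodes, M=5 members, R=3 reactions → 2N=8, M+R=8
member 0 (0-1): L=4.5401, (cx,cy)=(0.5293,0.8484)
member 1 (0-2): L=4.8290, (cx,cy)=(1.0000,0.0000)
member 2 (1-2): L=4.5523, (cx,cy)=(0.5329,-0.8462)
member 3 (1-3): L=4.5042, (cx,cy)=(0.9984,-0.0566)
member 4 (2-3): L=4.1506, (cx,cy)=(0.4990,0.8666)
solve A·x = −loads:
  F[0-1] = -1042.0970 N (compression)
  F[0-2] = -2397.9626 N (compression)
  F[1-2] = +1121.9303 N (tension)
  F[1-3] = -1151.3109 N (compression)
  F[2-3] = -3607.6030 N (compression)
  Rx@0 = +2949.5300 N
  Ry@0 = +884.1604 N
  Ry@2 = +2177.0896 N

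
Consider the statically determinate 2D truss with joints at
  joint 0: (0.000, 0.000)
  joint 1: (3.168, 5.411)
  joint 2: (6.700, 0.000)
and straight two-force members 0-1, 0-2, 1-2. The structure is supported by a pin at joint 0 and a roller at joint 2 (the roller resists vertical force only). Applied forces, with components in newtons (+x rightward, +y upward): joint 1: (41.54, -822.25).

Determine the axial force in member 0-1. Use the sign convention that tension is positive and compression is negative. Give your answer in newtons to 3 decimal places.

-463.412

N=3 nodes, M=3 members, R=3 reactions → 2N=6, M+R=6
member 0 (0-1): L=6.2702, (cx,cy)=(0.5052,0.8630)
member 1 (0-2): L=6.7000, (cx,cy)=(1.0000,0.0000)
member 2 (1-2): L=6.4617, (cx,cy)=(0.5466,-0.8374)
solve A·x = −loads:
  F[0-1] = -463.4122 N (compression)
  F[0-2] = +275.6784 N (tension)
  F[1-2] = -504.3486 N (compression)
  Rx@0 = -41.5400 N
  Ry@0 = +399.9125 N
  Ry@2 = +422.3375 N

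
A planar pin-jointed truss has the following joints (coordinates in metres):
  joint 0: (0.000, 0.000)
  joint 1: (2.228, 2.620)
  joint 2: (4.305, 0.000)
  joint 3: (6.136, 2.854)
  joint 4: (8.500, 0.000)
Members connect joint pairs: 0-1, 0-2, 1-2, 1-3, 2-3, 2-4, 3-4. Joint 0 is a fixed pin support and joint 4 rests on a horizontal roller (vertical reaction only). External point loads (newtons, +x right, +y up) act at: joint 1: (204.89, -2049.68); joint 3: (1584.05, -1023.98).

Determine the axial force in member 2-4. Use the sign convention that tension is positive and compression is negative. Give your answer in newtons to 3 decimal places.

N=5 nodes, M=7 members, R=3 reactions → 2N=10, M+R=10
member 0 (0-1): L=3.4392, (cx,cy)=(0.6478,0.7618)
member 1 (0-2): L=4.3050, (cx,cy)=(1.0000,0.0000)
member 2 (1-2): L=3.3434, (cx,cy)=(0.6212,-0.7836)
member 3 (1-3): L=3.9150, (cx,cy)=(0.9982,0.0598)
member 4 (2-3): L=3.3909, (cx,cy)=(0.5400,0.8417)
member 5 (2-4): L=4.1950, (cx,cy)=(1.0000,0.0000)
member 6 (3-4): L=3.7059, (cx,cy)=(0.6379,-0.7701)
solve A·x = −loads:
  F[0-1] = -1578.0963 N (compression)
  F[0-2] = +2811.2580 N (tension)
  F[1-2] = -1122.0035 N (compression)
  F[1-3] = -531.1423 N (compression)
  F[2-3] = +1044.6286 N (tension)
  F[2-4] = +1550.1618 N (tension)
  F[3-4] = -2430.1053 N (compression)
  Rx@0 = -1788.9400 N
  Ry@0 = +1202.1872 N
  Ry@4 = +1871.4728 N

1550.162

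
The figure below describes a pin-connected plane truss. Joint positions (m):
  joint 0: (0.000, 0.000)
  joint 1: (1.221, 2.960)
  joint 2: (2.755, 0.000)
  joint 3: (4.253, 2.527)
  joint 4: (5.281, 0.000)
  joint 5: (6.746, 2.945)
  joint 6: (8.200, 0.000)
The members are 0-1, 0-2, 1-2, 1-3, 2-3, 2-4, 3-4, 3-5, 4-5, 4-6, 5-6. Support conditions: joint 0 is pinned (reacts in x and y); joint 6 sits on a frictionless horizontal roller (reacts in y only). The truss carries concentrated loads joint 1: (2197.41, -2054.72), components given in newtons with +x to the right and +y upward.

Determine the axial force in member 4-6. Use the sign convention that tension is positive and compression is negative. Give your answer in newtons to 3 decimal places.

N=7 nodes, M=11 members, R=3 reactions → 2N=14, M+R=14
member 0 (0-1): L=3.2019, (cx,cy)=(0.3813,0.9244)
member 1 (0-2): L=2.7550, (cx,cy)=(1.0000,0.0000)
member 2 (1-2): L=3.3339, (cx,cy)=(0.4601,-0.8879)
member 3 (1-3): L=3.0628, (cx,cy)=(0.9900,-0.1414)
member 4 (2-3): L=2.9376, (cx,cy)=(0.5099,0.8602)
member 5 (2-4): L=2.5260, (cx,cy)=(1.0000,0.0000)
member 6 (3-4): L=2.7281, (cx,cy)=(0.3768,-0.9263)
member 7 (3-5): L=2.5278, (cx,cy)=(0.9862,0.1654)
member 8 (4-5): L=3.2893, (cx,cy)=(0.4454,0.8953)
member 9 (4-6): L=2.9190, (cx,cy)=(1.0000,0.0000)
member 10 (5-6): L=3.2844, (cx,cy)=(0.4427,-0.8967)
solve A·x = −loads:
  F[0-1] = -1033.6606 N (compression)
  F[0-2] = +2591.5768 N (tension)
  F[1-2] = -886.7803 N (compression)
  F[1-3] = -2205.7014 N (compression)
  F[2-3] = +915.2742 N (tension)
  F[2-4] = +1716.8188 N (tension)
  F[3-4] = -1401.7862 N (compression)
  F[3-5] = -1205.1903 N (compression)
  F[4-5] = +1450.2420 N (tension)
  F[4-6] = +542.6774 N (tension)
  F[5-6] = -1225.8306 N (compression)
  Rx@0 = -2197.4100 N
  Ry@0 = +955.5558 N
  Ry@6 = +1099.1642 N

542.677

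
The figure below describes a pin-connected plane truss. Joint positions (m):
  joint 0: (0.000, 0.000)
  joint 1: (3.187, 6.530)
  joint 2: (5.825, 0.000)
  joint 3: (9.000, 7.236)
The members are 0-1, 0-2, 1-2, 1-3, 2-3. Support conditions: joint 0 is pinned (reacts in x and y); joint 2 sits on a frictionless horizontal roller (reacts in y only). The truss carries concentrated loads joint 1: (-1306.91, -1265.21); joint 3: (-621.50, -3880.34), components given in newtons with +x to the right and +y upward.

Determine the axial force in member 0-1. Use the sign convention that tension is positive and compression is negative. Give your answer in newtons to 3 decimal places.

N=4 nodes, M=5 members, R=3 reactions → 2N=8, M+R=8
member 0 (0-1): L=7.2662, (cx,cy)=(0.4386,0.8987)
member 1 (0-2): L=5.8250, (cx,cy)=(1.0000,0.0000)
member 2 (1-2): L=7.0427, (cx,cy)=(0.3746,-0.9272)
member 3 (1-3): L=5.8557, (cx,cy)=(0.9927,0.1206)
member 4 (2-3): L=7.9019, (cx,cy)=(0.4018,0.9157)
solve A·x = −loads:
  F[0-1] = -773.4456 N (compression)
  F[0-2] = -1589.1727 N (compression)
  F[1-2] = -465.3117 N (compression)
  F[1-3] = +1150.3564 N (tension)
  F[2-3] = -4388.8998 N (compression)
  Rx@0 = +1928.4100 N
  Ry@0 = +695.0800 N
  Ry@2 = +4450.4700 N

-773.446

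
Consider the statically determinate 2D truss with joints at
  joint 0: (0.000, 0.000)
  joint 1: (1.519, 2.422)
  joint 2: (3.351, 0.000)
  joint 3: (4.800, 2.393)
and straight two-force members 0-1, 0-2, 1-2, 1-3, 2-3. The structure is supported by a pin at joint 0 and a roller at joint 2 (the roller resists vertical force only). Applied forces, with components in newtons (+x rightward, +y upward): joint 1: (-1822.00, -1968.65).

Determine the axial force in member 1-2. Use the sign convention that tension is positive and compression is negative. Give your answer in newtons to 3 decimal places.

N=4 nodes, M=5 members, R=3 reactions → 2N=8, M+R=8
member 0 (0-1): L=2.8589, (cx,cy)=(0.5313,0.8472)
member 1 (0-2): L=3.3510, (cx,cy)=(1.0000,0.0000)
member 2 (1-2): L=3.0368, (cx,cy)=(0.6033,-0.7975)
member 3 (1-3): L=3.2811, (cx,cy)=(1.0000,-0.0088)
member 4 (2-3): L=2.7975, (cx,cy)=(0.5180,0.8554)
solve A·x = −loads:
  F[0-1] = -2824.8711 N (compression)
  F[0-2] = -321.0928 N (compression)
  F[1-2] = +532.2614 N (tension)
  F[1-3] = +0.0000 N (tension)
  F[2-3] = -0.0000 N (compression)
  Rx@0 = +1822.0000 N
  Ry@0 = +2393.1515 N
  Ry@2 = -424.5015 N

532.261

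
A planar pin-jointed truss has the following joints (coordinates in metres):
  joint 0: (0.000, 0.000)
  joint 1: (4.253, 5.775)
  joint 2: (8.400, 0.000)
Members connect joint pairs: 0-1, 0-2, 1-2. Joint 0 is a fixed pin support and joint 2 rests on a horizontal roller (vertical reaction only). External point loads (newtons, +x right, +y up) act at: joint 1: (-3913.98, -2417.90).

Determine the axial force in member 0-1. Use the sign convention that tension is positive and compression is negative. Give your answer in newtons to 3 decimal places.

-4824.297

N=3 nodes, M=3 members, R=3 reactions → 2N=6, M+R=6
member 0 (0-1): L=7.1721, (cx,cy)=(0.5930,0.8052)
member 1 (0-2): L=8.4000, (cx,cy)=(1.0000,0.0000)
member 2 (1-2): L=7.1097, (cx,cy)=(0.5833,-0.8123)
solve A·x = −loads:
  F[0-1] = -4824.2972 N (compression)
  F[0-2] = -1053.1983 N (compression)
  F[1-2] = +1805.6314 N (tension)
  Rx@0 = +3913.9800 N
  Ry@0 = +3884.5555 N
  Ry@2 = -1466.6555 N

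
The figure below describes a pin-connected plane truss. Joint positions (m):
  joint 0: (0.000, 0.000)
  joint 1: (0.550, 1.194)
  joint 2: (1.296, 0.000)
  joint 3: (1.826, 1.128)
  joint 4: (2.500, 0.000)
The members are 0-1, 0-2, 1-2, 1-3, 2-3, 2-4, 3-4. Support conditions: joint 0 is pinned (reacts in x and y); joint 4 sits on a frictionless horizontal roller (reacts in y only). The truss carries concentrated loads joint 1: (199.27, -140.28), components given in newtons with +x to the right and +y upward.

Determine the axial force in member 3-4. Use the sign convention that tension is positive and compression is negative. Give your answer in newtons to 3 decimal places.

-146.818

N=5 nodes, M=7 members, R=3 reactions → 2N=10, M+R=10
member 0 (0-1): L=1.3146, (cx,cy)=(0.4184,0.9083)
member 1 (0-2): L=1.2960, (cx,cy)=(1.0000,0.0000)
member 2 (1-2): L=1.4079, (cx,cy)=(0.5299,-0.8481)
member 3 (1-3): L=1.2777, (cx,cy)=(0.9987,-0.0517)
member 4 (2-3): L=1.2463, (cx,cy)=(0.4253,0.9051)
member 5 (2-4): L=1.2040, (cx,cy)=(1.0000,0.0000)
member 6 (3-4): L=1.3140, (cx,cy)=(0.5129,-0.8584)
solve A·x = −loads:
  F[0-1] = -15.6859 N (compression)
  F[0-2] = +205.8327 N (tension)
  F[1-2] = -140.6001 N (compression)
  F[1-3] = -131.5083 N (compression)
  F[2-3] = +131.7461 N (tension)
  F[2-4] = +75.3069 N (tension)
  F[3-4] = -146.8177 N (compression)
  Rx@0 = -199.2700 N
  Ry@0 = +14.2470 N
  Ry@4 = +126.0330 N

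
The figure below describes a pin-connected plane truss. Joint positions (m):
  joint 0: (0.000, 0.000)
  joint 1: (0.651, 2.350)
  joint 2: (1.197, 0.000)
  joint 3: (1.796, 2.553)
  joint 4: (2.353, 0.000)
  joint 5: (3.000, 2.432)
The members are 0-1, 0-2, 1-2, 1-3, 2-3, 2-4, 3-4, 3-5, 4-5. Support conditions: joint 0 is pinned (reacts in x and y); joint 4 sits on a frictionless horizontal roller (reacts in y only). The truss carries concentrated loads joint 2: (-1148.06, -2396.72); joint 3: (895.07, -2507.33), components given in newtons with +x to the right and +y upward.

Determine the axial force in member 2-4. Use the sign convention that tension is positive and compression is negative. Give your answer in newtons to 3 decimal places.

N=6 nodes, M=9 members, R=3 reactions → 2N=12, M+R=12
member 0 (0-1): L=2.4385, (cx,cy)=(0.2670,0.9637)
member 1 (0-2): L=1.1970, (cx,cy)=(1.0000,0.0000)
member 2 (1-2): L=2.4126, (cx,cy)=(0.2263,-0.9741)
member 3 (1-3): L=1.1629, (cx,cy)=(0.9846,0.1746)
member 4 (2-3): L=2.6223, (cx,cy)=(0.2284,0.9736)
member 5 (2-4): L=1.1560, (cx,cy)=(1.0000,0.0000)
member 6 (3-4): L=2.6131, (cx,cy)=(0.2132,-0.9770)
member 7 (3-5): L=1.2101, (cx,cy)=(0.9950,-0.1000)
member 8 (4-5): L=2.5166, (cx,cy)=(0.2571,0.9664)
solve A·x = −loads:
  F[0-1] = -829.9867 N (compression)
  F[0-2] = -31.4110 N (compression)
  F[1-2] = +749.9456 N (tension)
  F[1-3] = -397.4032 N (compression)
  F[2-3] = +1711.4799 N (tension)
  F[2-4] = +895.4298 N (tension)
  F[3-4] = -4200.7316 N (compression)
  F[3-5] = -0.0000 N (compression)
  F[4-5] = +0.0000 N (tension)
  Rx@0 = +252.9900 N
  Ry@0 = +799.8629 N
  Ry@4 = +4104.1871 N

895.430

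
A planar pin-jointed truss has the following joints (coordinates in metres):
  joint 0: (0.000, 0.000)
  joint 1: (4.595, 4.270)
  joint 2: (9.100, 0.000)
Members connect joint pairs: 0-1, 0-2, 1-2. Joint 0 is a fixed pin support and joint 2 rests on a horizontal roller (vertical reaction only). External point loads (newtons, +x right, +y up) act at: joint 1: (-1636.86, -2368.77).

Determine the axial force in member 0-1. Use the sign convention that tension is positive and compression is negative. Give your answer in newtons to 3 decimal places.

N=3 nodes, M=3 members, R=3 reactions → 2N=6, M+R=6
member 0 (0-1): L=6.2727, (cx,cy)=(0.7325,0.6807)
member 1 (0-2): L=9.1000, (cx,cy)=(1.0000,0.0000)
member 2 (1-2): L=6.2071, (cx,cy)=(0.7258,-0.6879)
solve A·x = −loads:
  F[0-1] = -2850.9793 N (compression)
  F[0-2] = +451.5905 N (tension)
  F[1-2] = -622.2112 N (compression)
  Rx@0 = +1636.8600 N
  Ry@0 = +1940.7364 N
  Ry@2 = +428.0336 N

-2850.979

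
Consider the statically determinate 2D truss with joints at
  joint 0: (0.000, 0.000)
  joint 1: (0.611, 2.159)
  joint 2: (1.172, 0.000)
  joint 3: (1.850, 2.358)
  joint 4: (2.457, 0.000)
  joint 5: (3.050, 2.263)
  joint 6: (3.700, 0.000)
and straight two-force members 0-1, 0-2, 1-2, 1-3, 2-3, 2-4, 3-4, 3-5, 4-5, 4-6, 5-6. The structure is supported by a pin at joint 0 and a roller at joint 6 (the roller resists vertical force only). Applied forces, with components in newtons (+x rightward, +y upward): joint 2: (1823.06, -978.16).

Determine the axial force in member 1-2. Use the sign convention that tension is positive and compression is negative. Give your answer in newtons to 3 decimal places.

632.722

N=7 nodes, M=11 members, R=3 reactions → 2N=14, M+R=14
member 0 (0-1): L=2.2438, (cx,cy)=(0.2723,0.9622)
member 1 (0-2): L=1.1720, (cx,cy)=(1.0000,0.0000)
member 2 (1-2): L=2.2307, (cx,cy)=(0.2515,-0.9679)
member 3 (1-3): L=1.2549, (cx,cy)=(0.9873,0.1586)
member 4 (2-3): L=2.4535, (cx,cy)=(0.2763,0.9611)
member 5 (2-4): L=1.2850, (cx,cy)=(1.0000,0.0000)
member 6 (3-4): L=2.4349, (cx,cy)=(0.2493,-0.9684)
member 7 (3-5): L=1.2038, (cx,cy)=(0.9969,-0.0789)
member 8 (4-5): L=2.3394, (cx,cy)=(0.2535,0.9673)
member 9 (4-6): L=1.2430, (cx,cy)=(1.0000,0.0000)
member 10 (5-6): L=2.3545, (cx,cy)=(0.2761,-0.9611)
solve A·x = −loads:
  F[0-1] = -694.5686 N (compression)
  F[0-2] = +2012.1958 N (tension)
  F[1-2] = +632.7220 N (tension)
  F[1-3] = -352.7231 N (compression)
  F[2-3] = +380.5938 N (tension)
  F[2-4] = +243.0881 N (tension)
  F[3-4] = -306.3105 N (compression)
  F[3-5] = -167.2483 N (compression)
  F[4-5] = +306.6550 N (tension)
  F[4-6] = +88.9948 N (tension)
  F[5-6] = -322.3665 N (compression)
  Rx@0 = -1823.0600 N
  Ry@0 = +668.3212 N
  Ry@6 = +309.8388 N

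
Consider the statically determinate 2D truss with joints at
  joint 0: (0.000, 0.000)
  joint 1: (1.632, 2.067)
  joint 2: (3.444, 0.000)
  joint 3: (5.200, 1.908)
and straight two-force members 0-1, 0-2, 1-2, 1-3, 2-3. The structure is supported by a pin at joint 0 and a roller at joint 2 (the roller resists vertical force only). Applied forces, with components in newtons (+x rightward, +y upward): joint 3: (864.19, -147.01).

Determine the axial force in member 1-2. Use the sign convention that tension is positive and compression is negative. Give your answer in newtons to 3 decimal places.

-793.264

N=4 nodes, M=5 members, R=3 reactions → 2N=8, M+R=8
member 0 (0-1): L=2.6336, (cx,cy)=(0.6197,0.7849)
member 1 (0-2): L=3.4440, (cx,cy)=(1.0000,0.0000)
member 2 (1-2): L=2.7488, (cx,cy)=(0.6592,-0.7520)
member 3 (1-3): L=3.5715, (cx,cy)=(0.9990,-0.0445)
member 4 (2-3): L=2.5931, (cx,cy)=(0.6772,0.7358)
solve A·x = −loads:
  F[0-1] = +705.5120 N (tension)
  F[0-2] = +426.9975 N (tension)
  F[1-2] = -793.2637 N (compression)
  F[1-3] = +961.0646 N (tension)
  F[2-3] = -141.6467 N (compression)
  Rx@0 = -864.1900 N
  Ry@0 = -553.7236 N
  Ry@2 = +700.7336 N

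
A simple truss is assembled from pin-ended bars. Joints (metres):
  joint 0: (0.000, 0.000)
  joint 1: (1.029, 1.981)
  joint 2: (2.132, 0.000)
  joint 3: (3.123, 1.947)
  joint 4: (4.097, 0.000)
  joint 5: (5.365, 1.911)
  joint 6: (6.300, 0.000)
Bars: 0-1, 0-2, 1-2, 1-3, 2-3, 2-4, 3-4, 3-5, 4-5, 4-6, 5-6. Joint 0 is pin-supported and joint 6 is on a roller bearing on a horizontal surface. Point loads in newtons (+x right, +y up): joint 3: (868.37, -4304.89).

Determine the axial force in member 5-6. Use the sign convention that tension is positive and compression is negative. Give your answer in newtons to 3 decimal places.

-2674.498

N=7 nodes, M=11 members, R=3 reactions → 2N=14, M+R=14
member 0 (0-1): L=2.2323, (cx,cy)=(0.4610,0.8874)
member 1 (0-2): L=2.1320, (cx,cy)=(1.0000,0.0000)
member 2 (1-2): L=2.2674, (cx,cy)=(0.4865,-0.8737)
member 3 (1-3): L=2.0943, (cx,cy)=(0.9999,-0.0162)
member 4 (2-3): L=2.1847, (cx,cy)=(0.4536,0.8912)
member 5 (2-4): L=1.9650, (cx,cy)=(1.0000,0.0000)
member 6 (3-4): L=2.1770, (cx,cy)=(0.4474,-0.8943)
member 7 (3-5): L=2.2423, (cx,cy)=(0.9999,-0.0161)
member 8 (4-5): L=2.2934, (cx,cy)=(0.5529,0.8333)
member 9 (4-6): L=2.2030, (cx,cy)=(1.0000,0.0000)
member 10 (5-6): L=2.1275, (cx,cy)=(0.4395,-0.8982)
solve A·x = −loads:
  F[0-1] = -2143.8805 N (compression)
  F[0-2] = +1856.6083 N (tension)
  F[1-2] = +2215.9524 N (tension)
  F[1-3] = -2066.4974 N (compression)
  F[2-3] = -2172.4367 N (compression)
  F[2-4] = +3920.0348 N (tension)
  F[3-4] = -2637.0006 N (compression)
  F[3-5] = -2740.6010 N (compression)
  F[4-5] = +2830.2986 N (tension)
  F[4-6] = +1175.4105 N (tension)
  F[5-6] = -2674.4978 N (compression)
  Rx@0 = -868.3700 N
  Ry@0 = +1902.5268 N
  Ry@6 = +2402.3632 N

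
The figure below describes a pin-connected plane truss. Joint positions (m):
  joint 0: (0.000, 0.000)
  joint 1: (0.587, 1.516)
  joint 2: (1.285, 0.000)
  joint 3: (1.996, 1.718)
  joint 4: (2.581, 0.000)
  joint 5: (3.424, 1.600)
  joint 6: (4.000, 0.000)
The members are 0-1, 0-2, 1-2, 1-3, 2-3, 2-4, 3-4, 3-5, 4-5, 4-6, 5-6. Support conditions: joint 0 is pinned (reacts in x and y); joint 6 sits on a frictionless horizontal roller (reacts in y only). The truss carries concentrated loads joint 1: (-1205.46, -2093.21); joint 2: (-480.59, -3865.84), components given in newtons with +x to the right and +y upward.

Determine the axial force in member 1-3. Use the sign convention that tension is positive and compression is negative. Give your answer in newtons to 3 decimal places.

-1853.678

N=7 nodes, M=11 members, R=3 reactions → 2N=14, M+R=14
member 0 (0-1): L=1.6257, (cx,cy)=(0.3611,0.9325)
member 1 (0-2): L=1.2850, (cx,cy)=(1.0000,0.0000)
member 2 (1-2): L=1.6690, (cx,cy)=(0.4182,-0.9083)
member 3 (1-3): L=1.4234, (cx,cy)=(0.9899,0.1419)
member 4 (2-3): L=1.8593, (cx,cy)=(0.3824,0.9240)
member 5 (2-4): L=1.2960, (cx,cy)=(1.0000,0.0000)
member 6 (3-4): L=1.8149, (cx,cy)=(0.3223,-0.9466)
member 7 (3-5): L=1.4329, (cx,cy)=(0.9966,-0.0824)
member 8 (4-5): L=1.8085, (cx,cy)=(0.4661,0.8847)
member 9 (4-6): L=1.4190, (cx,cy)=(1.0000,0.0000)
member 10 (5-6): L=1.7005, (cx,cy)=(0.3387,-0.9409)
solve A·x = −loads:
  F[0-1] = -5218.9368 N (compression)
  F[0-2] = +198.4057 N (tension)
  F[1-2] = +2763.8937 N (tension)
  F[1-3] = -1853.6779 N (compression)
  F[2-3] = +1466.7486 N (tension)
  F[2-4] = +1274.0335 N (tension)
  F[3-4] = -1072.7660 N (compression)
  F[3-5] = -931.4047 N (compression)
  F[4-5] = +1147.8361 N (tension)
  F[4-6] = +393.1957 N (tension)
  F[5-6] = -1160.8300 N (compression)
  Rx@0 = +1686.0500 N
  Ry@0 = +4866.8397 N
  Ry@6 = +1092.2103 N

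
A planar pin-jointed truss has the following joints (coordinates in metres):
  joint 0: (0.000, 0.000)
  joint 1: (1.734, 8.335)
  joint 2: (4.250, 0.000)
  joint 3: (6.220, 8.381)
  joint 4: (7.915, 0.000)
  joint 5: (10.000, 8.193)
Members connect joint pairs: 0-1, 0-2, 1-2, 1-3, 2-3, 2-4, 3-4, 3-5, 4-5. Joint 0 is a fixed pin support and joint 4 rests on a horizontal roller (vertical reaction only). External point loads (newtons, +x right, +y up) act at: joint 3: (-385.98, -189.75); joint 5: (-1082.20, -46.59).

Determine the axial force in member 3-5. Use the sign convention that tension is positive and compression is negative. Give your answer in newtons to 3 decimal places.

-1058.272

N=6 nodes, M=9 members, R=3 reactions → 2N=12, M+R=12
member 0 (0-1): L=8.5135, (cx,cy)=(0.2037,0.9790)
member 1 (0-2): L=4.2500, (cx,cy)=(1.0000,0.0000)
member 2 (1-2): L=8.7065, (cx,cy)=(0.2890,-0.9573)
member 3 (1-3): L=4.4862, (cx,cy)=(0.9999,0.0103)
member 4 (2-3): L=8.6094, (cx,cy)=(0.2288,0.9735)
member 5 (2-4): L=3.6650, (cx,cy)=(1.0000,0.0000)
member 6 (3-4): L=8.5507, (cx,cy)=(0.1982,-0.9802)
member 7 (3-5): L=3.7847, (cx,cy)=(0.9988,-0.0497)
member 8 (4-5): L=8.4541, (cx,cy)=(0.2466,0.9691)
solve A·x = −loads:
  F[0-1] = -1590.6197 N (compression)
  F[0-2] = -1144.2066 N (compression)
  F[1-2] = +1618.2007 N (tension)
  F[1-3] = -791.6439 N (compression)
  F[2-3] = -1591.3810 N (compression)
  F[2-4] = -312.4391 N (compression)
  F[3-4] = +1448.8474 N (tension)
  F[3-5] = -1058.2720 N (compression)
  F[4-5] = -102.3192 N (compression)
  Rx@0 = +1468.1800 N
  Ry@0 = +1557.2772 N
  Ry@4 = -1320.9372 N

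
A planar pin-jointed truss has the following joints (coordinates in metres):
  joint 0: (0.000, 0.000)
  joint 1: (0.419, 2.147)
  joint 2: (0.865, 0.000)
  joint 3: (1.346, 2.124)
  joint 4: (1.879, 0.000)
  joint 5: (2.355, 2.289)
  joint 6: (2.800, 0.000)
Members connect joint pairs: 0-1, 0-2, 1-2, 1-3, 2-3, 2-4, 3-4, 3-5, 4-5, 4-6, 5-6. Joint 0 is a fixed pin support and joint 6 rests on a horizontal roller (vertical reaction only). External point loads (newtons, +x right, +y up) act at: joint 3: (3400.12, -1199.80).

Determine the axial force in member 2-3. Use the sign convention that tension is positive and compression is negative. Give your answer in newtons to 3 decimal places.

N=7 nodes, M=11 members, R=3 reactions → 2N=14, M+R=14
member 0 (0-1): L=2.1875, (cx,cy)=(0.1915,0.9815)
member 1 (0-2): L=0.8650, (cx,cy)=(1.0000,0.0000)
member 2 (1-2): L=2.1928, (cx,cy)=(0.2034,-0.9791)
member 3 (1-3): L=0.9273, (cx,cy)=(0.9997,-0.0248)
member 4 (2-3): L=2.1778, (cx,cy)=(0.2209,0.9753)
member 5 (2-4): L=1.0140, (cx,cy)=(1.0000,0.0000)
member 6 (3-4): L=2.1899, (cx,cy)=(0.2434,-0.9699)
member 7 (3-5): L=1.0224, (cx,cy)=(0.9869,0.1614)
member 8 (4-5): L=2.3380, (cx,cy)=(0.2036,0.9791)
member 9 (4-6): L=0.9210, (cx,cy)=(1.0000,0.0000)
member 10 (5-6): L=2.3319, (cx,cy)=(0.1908,-0.9816)
solve A·x = −loads:
  F[0-1] = +1993.0985 N (tension)
  F[0-2] = +3018.3568 N (tension)
  F[1-2] = -2018.0317 N (compression)
  F[1-3] = +792.4539 N (tension)
  F[2-3] = +2025.8818 N (tension)
  F[2-4] = +2160.4598 N (tension)
  F[3-4] = -3475.4775 N (compression)
  F[3-5] = -1332.0061 N (compression)
  F[4-5] = +3443.0751 N (tension)
  F[4-6] = +613.5508 N (tension)
  F[5-6] = -3215.0814 N (compression)
  Rx@0 = -3400.1200 N
  Ry@0 = -1956.1949 N
  Ry@6 = +3155.9949 N

2025.882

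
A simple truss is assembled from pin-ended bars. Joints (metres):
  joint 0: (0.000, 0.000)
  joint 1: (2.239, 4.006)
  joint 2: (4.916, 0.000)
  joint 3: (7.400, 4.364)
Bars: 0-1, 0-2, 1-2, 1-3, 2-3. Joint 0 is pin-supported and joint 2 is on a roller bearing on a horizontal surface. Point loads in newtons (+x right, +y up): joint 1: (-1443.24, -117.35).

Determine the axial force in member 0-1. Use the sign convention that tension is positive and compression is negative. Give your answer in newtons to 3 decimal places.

-1420.517

N=4 nodes, M=5 members, R=3 reactions → 2N=8, M+R=8
member 0 (0-1): L=4.5892, (cx,cy)=(0.4879,0.8729)
member 1 (0-2): L=4.9160, (cx,cy)=(1.0000,0.0000)
member 2 (1-2): L=4.8181, (cx,cy)=(0.5556,-0.8314)
member 3 (1-3): L=5.1734, (cx,cy)=(0.9976,0.0692)
member 4 (2-3): L=5.0214, (cx,cy)=(0.4947,0.8691)
solve A·x = −loads:
  F[0-1] = -1420.5173 N (compression)
  F[0-2] = -750.1981 N (compression)
  F[1-2] = +1350.2245 N (tension)
  F[1-3] = -0.0000 N (compression)
  F[2-3] = -0.0000 N (compression)
  Rx@0 = +1443.2400 N
  Ry@0 = +1239.9848 N
  Ry@2 = -1122.6348 N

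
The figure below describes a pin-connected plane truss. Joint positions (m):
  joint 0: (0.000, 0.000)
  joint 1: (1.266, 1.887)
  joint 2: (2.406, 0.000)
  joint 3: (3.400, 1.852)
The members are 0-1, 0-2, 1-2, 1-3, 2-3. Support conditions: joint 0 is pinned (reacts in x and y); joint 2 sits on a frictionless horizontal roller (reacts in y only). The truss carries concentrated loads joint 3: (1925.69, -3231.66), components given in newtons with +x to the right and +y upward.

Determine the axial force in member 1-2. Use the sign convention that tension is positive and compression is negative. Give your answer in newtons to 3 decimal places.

-3361.147

N=4 nodes, M=5 members, R=3 reactions → 2N=8, M+R=8
member 0 (0-1): L=2.2723, (cx,cy)=(0.5571,0.8304)
member 1 (0-2): L=2.4060, (cx,cy)=(1.0000,0.0000)
member 2 (1-2): L=2.2046, (cx,cy)=(0.5171,-0.8559)
member 3 (1-3): L=2.1343, (cx,cy)=(0.9999,-0.0164)
member 4 (2-3): L=2.1019, (cx,cy)=(0.4729,0.8811)
solve A·x = −loads:
  F[0-1] = +3392.7253 N (tension)
  F[0-2] = +35.4835 N (tension)
  F[1-2] = -3361.1472 N (compression)
  F[1-3] = +3628.7265 N (tension)
  F[2-3] = -3600.1701 N (compression)
  Rx@0 = -1925.6900 N
  Ry@0 = -2817.3932 N
  Ry@2 = +6049.0532 N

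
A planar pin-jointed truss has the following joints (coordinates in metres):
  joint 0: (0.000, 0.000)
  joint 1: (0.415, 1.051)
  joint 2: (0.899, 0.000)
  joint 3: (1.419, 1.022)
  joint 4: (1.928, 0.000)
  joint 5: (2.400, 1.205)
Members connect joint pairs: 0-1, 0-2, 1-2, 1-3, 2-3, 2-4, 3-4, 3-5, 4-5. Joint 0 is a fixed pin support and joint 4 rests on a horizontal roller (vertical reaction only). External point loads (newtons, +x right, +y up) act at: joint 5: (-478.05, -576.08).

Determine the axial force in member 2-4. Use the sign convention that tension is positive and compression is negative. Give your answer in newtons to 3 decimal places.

N=6 nodes, M=9 members, R=3 reactions → 2N=12, M+R=12
member 0 (0-1): L=1.1300, (cx,cy)=(0.3673,0.9301)
member 1 (0-2): L=0.8990, (cx,cy)=(1.0000,0.0000)
member 2 (1-2): L=1.1571, (cx,cy)=(0.4183,-0.9083)
member 3 (1-3): L=1.0044, (cx,cy)=(0.9996,-0.0289)
member 4 (2-3): L=1.1467, (cx,cy)=(0.4535,0.8913)
member 5 (2-4): L=1.0290, (cx,cy)=(1.0000,0.0000)
member 6 (3-4): L=1.1417, (cx,cy)=(0.4458,-0.8951)
member 7 (3-5): L=0.9979, (cx,cy)=(0.9830,0.1834)
member 8 (4-5): L=1.2941, (cx,cy)=(0.3647,0.9311)
solve A·x = −loads:
  F[0-1] = -169.6018 N (compression)
  F[0-2] = -415.7608 N (compression)
  F[1-2] = +178.0215 N (tension)
  F[1-3] = -136.8110 N (compression)
  F[2-3] = -181.4266 N (compression)
  F[2-4] = -259.0225 N (compression)
  F[3-4] = +119.4848 N (tension)
  F[3-5] = -276.9925 N (compression)
  F[4-5] = -564.1447 N (compression)
  Rx@0 = +478.0500 N
  Ry@0 = +157.7492 N
  Ry@4 = +418.3308 N

-259.022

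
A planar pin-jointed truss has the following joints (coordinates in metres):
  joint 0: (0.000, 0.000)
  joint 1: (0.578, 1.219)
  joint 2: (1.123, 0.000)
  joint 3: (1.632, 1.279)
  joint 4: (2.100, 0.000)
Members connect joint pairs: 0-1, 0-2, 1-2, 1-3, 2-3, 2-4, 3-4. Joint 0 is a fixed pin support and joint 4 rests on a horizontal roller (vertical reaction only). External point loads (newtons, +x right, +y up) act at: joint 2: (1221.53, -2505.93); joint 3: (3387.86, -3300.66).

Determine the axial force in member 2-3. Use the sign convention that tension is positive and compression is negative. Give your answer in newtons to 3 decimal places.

N=5 nodes, M=7 members, R=3 reactions → 2N=10, M+R=10
member 0 (0-1): L=1.3491, (cx,cy)=(0.4284,0.9036)
member 1 (0-2): L=1.1230, (cx,cy)=(1.0000,0.0000)
member 2 (1-2): L=1.3353, (cx,cy)=(0.4082,-0.9129)
member 3 (1-3): L=1.0557, (cx,cy)=(0.9984,0.0568)
member 4 (2-3): L=1.3766, (cx,cy)=(0.3698,0.9291)
member 5 (2-4): L=0.9770, (cx,cy)=(1.0000,0.0000)
member 6 (3-4): L=1.3619, (cx,cy)=(0.3436,-0.9391)
solve A·x = −loads:
  F[0-1] = +179.2202 N (tension)
  F[0-2] = +4532.6055 N (tension)
  F[1-2] = -168.3145 N (compression)
  F[1-3] = +145.7180 N (tension)
  F[2-3] = +2862.4589 N (tension)
  F[2-4] = +2183.9494 N (tension)
  F[3-4] = -6355.5460 N (compression)
  Rx@0 = -4609.3900 N
  Ry@0 = -161.9383 N
  Ry@4 = +5968.5283 N

2862.459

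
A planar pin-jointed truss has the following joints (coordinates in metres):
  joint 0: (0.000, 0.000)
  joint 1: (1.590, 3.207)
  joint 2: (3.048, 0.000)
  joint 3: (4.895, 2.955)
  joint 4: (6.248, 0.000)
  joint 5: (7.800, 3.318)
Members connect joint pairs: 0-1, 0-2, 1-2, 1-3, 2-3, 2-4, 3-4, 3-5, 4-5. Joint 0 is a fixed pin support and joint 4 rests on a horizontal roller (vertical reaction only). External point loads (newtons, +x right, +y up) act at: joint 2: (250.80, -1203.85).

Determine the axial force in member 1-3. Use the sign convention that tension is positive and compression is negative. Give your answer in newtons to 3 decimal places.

N=6 nodes, M=9 members, R=3 reactions → 2N=12, M+R=12
member 0 (0-1): L=3.5795, (cx,cy)=(0.4442,0.8959)
member 1 (0-2): L=3.0480, (cx,cy)=(1.0000,0.0000)
member 2 (1-2): L=3.5229, (cx,cy)=(0.4139,-0.9103)
member 3 (1-3): L=3.3146, (cx,cy)=(0.9971,-0.0760)
member 4 (2-3): L=3.4847, (cx,cy)=(0.5300,0.8480)
member 5 (2-4): L=3.2000, (cx,cy)=(1.0000,0.0000)
member 6 (3-4): L=3.2500, (cx,cy)=(0.4163,-0.9092)
member 7 (3-5): L=2.9276, (cx,cy)=(0.9923,0.1240)
member 8 (4-5): L=3.6630, (cx,cy)=(0.4237,0.9058)
solve A·x = −loads:
  F[0-1] = -688.1877 N (compression)
  F[0-2] = +556.4888 N (tension)
  F[1-2] = +728.1415 N (tension)
  F[1-3] = -608.8046 N (compression)
  F[2-3] = +637.9800 N (tension)
  F[2-4] = +268.8974 N (tension)
  F[3-4] = -645.9144 N (compression)
  F[3-5] = -0.0000 N (compression)
  F[4-5] = +0.0000 N (tension)
  Rx@0 = -250.8000 N
  Ry@0 = +616.5685 N
  Ry@4 = +587.2815 N

-608.805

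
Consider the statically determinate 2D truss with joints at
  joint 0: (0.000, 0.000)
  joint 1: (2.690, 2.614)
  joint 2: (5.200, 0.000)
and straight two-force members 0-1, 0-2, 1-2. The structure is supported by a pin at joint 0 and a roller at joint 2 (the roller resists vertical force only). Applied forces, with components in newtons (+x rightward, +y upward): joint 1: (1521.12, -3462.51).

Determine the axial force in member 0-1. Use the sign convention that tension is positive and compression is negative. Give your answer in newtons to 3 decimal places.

-1301.001

N=3 nodes, M=3 members, R=3 reactions → 2N=6, M+R=6
member 0 (0-1): L=3.7509, (cx,cy)=(0.7172,0.6969)
member 1 (0-2): L=5.2000, (cx,cy)=(1.0000,0.0000)
member 2 (1-2): L=3.6240, (cx,cy)=(0.6926,-0.7213)
solve A·x = −loads:
  F[0-1] = -1301.0007 N (compression)
  F[0-2] = +2454.1524 N (tension)
  F[1-2] = -3543.3281 N (compression)
  Rx@0 = -1521.1200 N
  Ry@0 = +906.6716 N
  Ry@2 = +2555.8384 N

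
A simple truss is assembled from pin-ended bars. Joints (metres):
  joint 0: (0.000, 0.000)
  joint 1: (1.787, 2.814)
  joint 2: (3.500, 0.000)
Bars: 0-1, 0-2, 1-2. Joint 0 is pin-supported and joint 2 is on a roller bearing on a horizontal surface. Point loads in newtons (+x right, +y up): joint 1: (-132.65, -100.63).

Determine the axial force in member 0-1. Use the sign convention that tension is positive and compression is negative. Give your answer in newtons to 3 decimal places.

-184.681

N=3 nodes, M=3 members, R=3 reactions → 2N=6, M+R=6
member 0 (0-1): L=3.3335, (cx,cy)=(0.5361,0.8442)
member 1 (0-2): L=3.5000, (cx,cy)=(1.0000,0.0000)
member 2 (1-2): L=3.2944, (cx,cy)=(0.5200,-0.8542)
solve A·x = −loads:
  F[0-1] = -184.6811 N (compression)
  F[0-2] = -33.6463 N (compression)
  F[1-2] = +64.7074 N (tension)
  Rx@0 = +132.6500 N
  Ry@0 = +155.9018 N
  Ry@2 = -55.2718 N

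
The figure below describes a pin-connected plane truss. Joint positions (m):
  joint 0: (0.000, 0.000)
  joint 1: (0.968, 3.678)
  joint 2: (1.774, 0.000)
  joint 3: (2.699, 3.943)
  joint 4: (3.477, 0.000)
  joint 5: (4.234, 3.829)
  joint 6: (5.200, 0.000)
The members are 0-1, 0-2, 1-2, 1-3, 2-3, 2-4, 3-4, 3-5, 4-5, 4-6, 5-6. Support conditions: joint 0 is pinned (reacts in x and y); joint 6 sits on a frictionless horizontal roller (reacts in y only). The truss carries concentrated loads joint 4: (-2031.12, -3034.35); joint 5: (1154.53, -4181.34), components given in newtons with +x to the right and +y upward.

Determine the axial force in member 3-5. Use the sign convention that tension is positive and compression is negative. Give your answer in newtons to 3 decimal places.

-836.417

N=7 nodes, M=11 members, R=3 reactions → 2N=14, M+R=14
member 0 (0-1): L=3.8032, (cx,cy)=(0.2545,0.9671)
member 1 (0-2): L=1.7740, (cx,cy)=(1.0000,0.0000)
member 2 (1-2): L=3.7653, (cx,cy)=(0.2141,-0.9768)
member 3 (1-3): L=1.7512, (cx,cy)=(0.9885,0.1513)
member 4 (2-3): L=4.0500, (cx,cy)=(0.2284,0.9736)
member 5 (2-4): L=1.7030, (cx,cy)=(1.0000,0.0000)
member 6 (3-4): L=4.0190, (cx,cy)=(0.1936,-0.9811)
member 7 (3-5): L=1.5392, (cx,cy)=(0.9973,-0.0741)
member 8 (4-5): L=3.9031, (cx,cy)=(0.1939,0.9810)
member 9 (4-6): L=1.7230, (cx,cy)=(1.0000,0.0000)
member 10 (5-6): L=3.9490, (cx,cy)=(0.2446,-0.9696)
solve A·x = −loads:
  F[0-1] = -963.7906 N (compression)
  F[0-2] = -631.2868 N (compression)
  F[1-2] = +885.9995 N (tension)
  F[1-3] = -440.0288 N (compression)
  F[2-3] = -888.9582 N (compression)
  F[2-4] = -238.5973 N (compression)
  F[3-4] = +1013.1629 N (tension)
  F[3-5] = -836.4174 N (compression)
  F[4-5] = +2079.8439 N (tension)
  F[4-6] = +1585.2691 N (tension)
  F[5-6] = -6480.5247 N (compression)
  Rx@0 = +876.5900 N
  Ry@0 = +932.0508 N
  Ry@6 = +6283.6392 N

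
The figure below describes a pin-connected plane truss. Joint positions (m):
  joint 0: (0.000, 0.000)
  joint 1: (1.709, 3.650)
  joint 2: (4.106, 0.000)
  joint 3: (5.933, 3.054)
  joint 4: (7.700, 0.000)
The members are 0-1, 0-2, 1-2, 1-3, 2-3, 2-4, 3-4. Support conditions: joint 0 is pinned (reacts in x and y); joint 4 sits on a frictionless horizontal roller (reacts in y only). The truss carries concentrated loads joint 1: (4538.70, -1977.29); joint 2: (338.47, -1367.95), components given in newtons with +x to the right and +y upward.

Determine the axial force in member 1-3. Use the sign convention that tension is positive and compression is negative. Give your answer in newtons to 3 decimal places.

-3638.351

N=5 nodes, M=7 members, R=3 reactions → 2N=10, M+R=10
member 0 (0-1): L=4.0303, (cx,cy)=(0.4240,0.9056)
member 1 (0-2): L=4.1060, (cx,cy)=(1.0000,0.0000)
member 2 (1-2): L=4.3667, (cx,cy)=(0.5489,-0.8359)
member 3 (1-3): L=4.2658, (cx,cy)=(0.9902,-0.1397)
member 4 (2-3): L=3.5588, (cx,cy)=(0.5134,0.8582)
member 5 (2-4): L=3.5940, (cx,cy)=(1.0000,0.0000)
member 6 (3-4): L=3.5283, (cx,cy)=(0.5008,-0.8656)
solve A·x = −loads:
  F[0-1] = -28.1212 N (compression)
  F[0-2] = +4889.0945 N (tension)
  F[1-2] = -1726.9318 N (compression)
  F[1-3] = -3638.3514 N (compression)
  F[2-3] = +3276.1213 N (tension)
  F[2-4] = +1920.7720 N (tension)
  F[3-4] = -3835.3947 N (compression)
  Rx@0 = -4877.1700 N
  Ry@0 = +25.4678 N
  Ry@4 = +3319.7722 N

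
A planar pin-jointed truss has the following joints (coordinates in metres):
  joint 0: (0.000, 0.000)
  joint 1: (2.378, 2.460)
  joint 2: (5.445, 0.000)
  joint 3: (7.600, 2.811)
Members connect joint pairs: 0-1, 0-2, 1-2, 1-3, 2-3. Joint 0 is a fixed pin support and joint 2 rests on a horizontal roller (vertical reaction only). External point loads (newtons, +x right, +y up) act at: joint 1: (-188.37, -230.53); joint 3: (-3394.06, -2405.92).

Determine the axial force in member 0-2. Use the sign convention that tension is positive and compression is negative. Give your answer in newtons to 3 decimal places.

-2601.317

N=4 nodes, M=5 members, R=3 reactions → 2N=8, M+R=8
member 0 (0-1): L=3.4215, (cx,cy)=(0.6950,0.7190)
member 1 (0-2): L=5.4450, (cx,cy)=(1.0000,0.0000)
member 2 (1-2): L=3.9317, (cx,cy)=(0.7801,-0.6257)
member 3 (1-3): L=5.2338, (cx,cy)=(0.9977,0.0671)
member 4 (2-3): L=3.5420, (cx,cy)=(0.6084,0.7936)
solve A·x = −loads:
  F[0-1] = -1411.6280 N (compression)
  F[0-2] = -2601.3173 N (compression)
  F[1-2] = +1078.1707 N (tension)
  F[1-3] = -1637.4823 N (compression)
  F[2-3] = -2893.2026 N (compression)
  Rx@0 = +3582.4300 N
  Ry@0 = +1014.9441 N
  Ry@2 = +1621.5059 N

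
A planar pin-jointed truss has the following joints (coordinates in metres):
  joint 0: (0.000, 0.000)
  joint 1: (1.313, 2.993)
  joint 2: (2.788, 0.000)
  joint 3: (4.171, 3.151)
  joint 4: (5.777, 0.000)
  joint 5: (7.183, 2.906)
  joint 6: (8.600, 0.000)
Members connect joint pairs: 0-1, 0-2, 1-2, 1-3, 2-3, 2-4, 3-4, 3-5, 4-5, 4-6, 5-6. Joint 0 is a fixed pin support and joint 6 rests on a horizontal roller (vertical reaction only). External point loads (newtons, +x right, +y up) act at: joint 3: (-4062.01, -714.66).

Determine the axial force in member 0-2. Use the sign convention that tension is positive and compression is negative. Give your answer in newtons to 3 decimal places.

-3247.647

N=7 nodes, M=11 members, R=3 reactions → 2N=14, M+R=14
member 0 (0-1): L=3.2683, (cx,cy)=(0.4017,0.9158)
member 1 (0-2): L=2.7880, (cx,cy)=(1.0000,0.0000)
member 2 (1-2): L=3.3367, (cx,cy)=(0.4421,-0.8970)
member 3 (1-3): L=2.8624, (cx,cy)=(0.9985,0.0552)
member 4 (2-3): L=3.4411, (cx,cy)=(0.4019,0.9157)
member 5 (2-4): L=2.9890, (cx,cy)=(1.0000,0.0000)
member 6 (3-4): L=3.5367, (cx,cy)=(0.4541,-0.8910)
member 7 (3-5): L=3.0219, (cx,cy)=(0.9967,-0.0811)
member 8 (4-5): L=3.2283, (cx,cy)=(0.4355,0.9002)
member 9 (4-6): L=2.8230, (cx,cy)=(1.0000,0.0000)
member 10 (5-6): L=3.2331, (cx,cy)=(0.4383,-0.8988)
solve A·x = −loads:
  F[0-1] = -2027.1232 N (compression)
  F[0-2] = -3247.6467 N (compression)
  F[1-2] = +1965.7868 N (tension)
  F[1-3] = -1685.9126 N (compression)
  F[2-3] = -1925.6558 N (compression)
  F[2-4] = -1604.7450 N (compression)
  F[3-4] = +1184.0081 N (tension)
  F[3-5] = +1070.6119 N (tension)
  F[4-5] = -1171.8758 N (compression)
  F[4-6] = -556.7023 N (compression)
  F[5-6] = +1270.1877 N (tension)
  Rx@0 = +4062.0100 N
  Ry@0 = +1856.3515 N
  Ry@6 = -1141.6915 N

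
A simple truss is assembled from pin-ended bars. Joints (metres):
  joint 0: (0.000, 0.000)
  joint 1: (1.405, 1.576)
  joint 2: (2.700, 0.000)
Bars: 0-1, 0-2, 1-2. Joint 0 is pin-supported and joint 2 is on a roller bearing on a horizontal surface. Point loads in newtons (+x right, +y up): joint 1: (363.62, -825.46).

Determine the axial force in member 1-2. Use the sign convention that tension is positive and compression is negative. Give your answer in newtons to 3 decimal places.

N=3 nodes, M=3 members, R=3 reactions → 2N=6, M+R=6
member 0 (0-1): L=2.1114, (cx,cy)=(0.6655,0.7464)
member 1 (0-2): L=2.7000, (cx,cy)=(1.0000,0.0000)
member 2 (1-2): L=2.0398, (cx,cy)=(0.6349,-0.7726)
solve A·x = −loads:
  F[0-1] = -246.0591 N (compression)
  F[0-2] = +527.3602 N (tension)
  F[1-2] = -830.6653 N (compression)
  Rx@0 = -363.6200 N
  Ry@0 = +183.6687 N
  Ry@2 = +641.7913 N

-830.665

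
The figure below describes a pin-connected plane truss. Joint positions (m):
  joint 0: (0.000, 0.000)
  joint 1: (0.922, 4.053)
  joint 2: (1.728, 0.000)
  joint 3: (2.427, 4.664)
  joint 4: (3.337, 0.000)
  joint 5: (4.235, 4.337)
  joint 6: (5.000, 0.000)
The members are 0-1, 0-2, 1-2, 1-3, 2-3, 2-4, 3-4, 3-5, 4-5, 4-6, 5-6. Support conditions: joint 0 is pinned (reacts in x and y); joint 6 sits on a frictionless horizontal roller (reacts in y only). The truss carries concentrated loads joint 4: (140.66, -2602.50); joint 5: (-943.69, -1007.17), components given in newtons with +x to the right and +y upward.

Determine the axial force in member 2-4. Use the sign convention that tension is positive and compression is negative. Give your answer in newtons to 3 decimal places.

N=7 nodes, M=11 members, R=3 reactions → 2N=14, M+R=14
member 0 (0-1): L=4.1565, (cx,cy)=(0.2218,0.9751)
member 1 (0-2): L=1.7280, (cx,cy)=(1.0000,0.0000)
member 2 (1-2): L=4.1324, (cx,cy)=(0.1950,-0.9808)
member 3 (1-3): L=1.6243, (cx,cy)=(0.9266,0.3762)
member 4 (2-3): L=4.7161, (cx,cy)=(0.1482,0.9890)
member 5 (2-4): L=1.6090, (cx,cy)=(1.0000,0.0000)
member 6 (3-4): L=4.7519, (cx,cy)=(0.1915,-0.9815)
member 7 (3-5): L=1.8373, (cx,cy)=(0.9840,-0.1780)
member 8 (4-5): L=4.4290, (cx,cy)=(0.2028,0.9792)
member 9 (4-6): L=1.6630, (cx,cy)=(1.0000,0.0000)
member 10 (5-6): L=4.4040, (cx,cy)=(0.1737,-0.9848)
solve A·x = −loads:
  F[0-1] = -1885.2097 N (compression)
  F[0-2] = -384.8553 N (compression)
  F[1-2] = +1574.0641 N (tension)
  F[1-3] = -782.6735 N (compression)
  F[2-3] = -1561.0750 N (compression)
  F[2-4] = +153.5354 N (tension)
  F[3-4] = +2124.1348 N (tension)
  F[3-5] = -1385.4571 N (compression)
  F[4-5] = +528.6581 N (tension)
  F[4-6] = +312.4602 N (tension)
  F[5-6] = -1798.7710 N (compression)
  Rx@0 = +803.0300 N
  Ry@0 = +1838.2452 N
  Ry@6 = +1771.4248 N

153.535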